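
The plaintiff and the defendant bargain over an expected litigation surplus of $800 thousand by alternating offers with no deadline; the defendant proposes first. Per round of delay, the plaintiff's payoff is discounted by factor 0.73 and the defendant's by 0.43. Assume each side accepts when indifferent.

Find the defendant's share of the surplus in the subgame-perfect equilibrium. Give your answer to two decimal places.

314.82

In a stationary SPE each proposer offers the other exactly their discounted continuation value.
If the defendant keeps x when proposing and the plaintiff keeps y when proposing, then x = 800 − 0.73y and y = 800 − 0.43x.
Solving: x = 800(1 − 0.73) / (1 − 0.43·0.73) = 216 / 0.6861 ≈ 314.8229.
The plaintiff gets 800 − 314.8229 ≈ 485.1771.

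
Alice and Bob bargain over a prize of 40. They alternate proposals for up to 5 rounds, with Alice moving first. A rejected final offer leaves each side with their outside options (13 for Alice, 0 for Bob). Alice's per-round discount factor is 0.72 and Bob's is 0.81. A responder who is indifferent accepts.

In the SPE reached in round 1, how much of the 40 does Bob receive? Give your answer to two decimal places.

Work backward from the last round.
Round 5 (Alice proposes): Bob will accept anything ≥ 0, so Alice offers 0 and keeps 40.
Round 4 (Bob proposes): Alice can get 40 next round, worth 0.72 × 40 = 28.8 now; Bob offers that and keeps 11.2.
Round 3 (Alice proposes): Bob can get 11.2 next round, worth 0.81 × 11.2 = 9.072 now, so Alice offers 9.072, keeping 30.928.
Round 2 (Bob proposes): Alice can get 30.928 next round, worth 0.72 × 30.928 = 22.26816 now; Bob offers that and keeps 17.73184.
Round 1 (Alice proposes): Bob can get 17.73184 next round, worth 0.81 × 17.73184 = 14.3627904 now. Alice offers 14.3627904 and keeps 40 − 14.3627904 = 25.6372096.

14.36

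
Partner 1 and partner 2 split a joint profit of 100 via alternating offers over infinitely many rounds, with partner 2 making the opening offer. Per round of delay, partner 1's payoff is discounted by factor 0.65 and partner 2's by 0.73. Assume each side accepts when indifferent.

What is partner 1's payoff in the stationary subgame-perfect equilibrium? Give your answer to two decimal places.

33.40

In a stationary SPE each proposer offers the other exactly their discounted continuation value.
If partner 2 keeps x when proposing and partner 1 keeps y when proposing, then x = 100 − 0.65y and y = 100 − 0.73x.
Solving: x = 100(1 − 0.65) / (1 − 0.73·0.65) = 35 / 0.5255 ≈ 66.6032.
Partner 1 gets 100 − 66.6032 ≈ 33.3968.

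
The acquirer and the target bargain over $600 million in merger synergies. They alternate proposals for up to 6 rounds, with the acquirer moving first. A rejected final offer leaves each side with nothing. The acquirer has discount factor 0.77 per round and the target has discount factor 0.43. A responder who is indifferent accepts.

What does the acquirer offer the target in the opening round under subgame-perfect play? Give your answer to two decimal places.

Round 6 (the target proposes): rejection yields 0 for the acquirer; the target offers 0 and keeps 600.
Round 5 (the acquirer proposes): the target can get 600 next round, worth 0.43 × 600 = 258 now; the acquirer offers that and keeps 342.
Round 4 (the target proposes): the acquirer can get 342 next round, worth 0.77 × 342 = 263.34 now. The target offers 263.34 and keeps 600 − 263.34 = 336.66.
Round 3 (the acquirer proposes): the target can get 336.66 next round, worth 0.43 × 336.66 = 144.7638 now, so the acquirer offers 144.7638, keeping 455.2362.
Round 2 (the target proposes): the acquirer can get 455.2362 next round, worth 0.77 × 455.2362 = 350.531874 now. The target offers 350.531874 and keeps 600 − 350.531874 = 249.468126.
Round 1 (the acquirer proposes): the target can get 249.468126 next round, worth 0.43 × 249.468126 = 107.27129418 now; the acquirer offers that and keeps 492.72870582.

107.27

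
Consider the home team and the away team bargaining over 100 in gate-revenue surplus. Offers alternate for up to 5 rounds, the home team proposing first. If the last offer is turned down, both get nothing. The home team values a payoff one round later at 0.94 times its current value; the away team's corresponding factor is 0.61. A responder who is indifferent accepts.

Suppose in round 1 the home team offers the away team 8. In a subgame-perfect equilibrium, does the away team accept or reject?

Round 5 (the home team proposes): rejection yields 0 for the away team; the home team offers 0 and keeps 100.
Round 4 (the away team proposes): the home team can get 100 next round, worth 0.94 × 100 = 94 now. The away team offers 94 and keeps 100 − 94 = 6.
Round 3 (the home team proposes): the away team can get 6 next round, worth 0.61 × 6 = 3.66 now. The home team offers 3.66 and keeps 100 − 3.66 = 96.34.
Round 2 (the away team proposes): the home team can get 96.34 next round, worth 0.94 × 96.34 = 90.5596 now, so the away team offers 90.5596, keeping 9.4404.
So by rejecting in round 1, the away team gets 9.4404 next round, worth 0.61 × 9.4404 = 5.758644 now.
Offer 8 ≥ 5.758644, so the away team accepts.

Accept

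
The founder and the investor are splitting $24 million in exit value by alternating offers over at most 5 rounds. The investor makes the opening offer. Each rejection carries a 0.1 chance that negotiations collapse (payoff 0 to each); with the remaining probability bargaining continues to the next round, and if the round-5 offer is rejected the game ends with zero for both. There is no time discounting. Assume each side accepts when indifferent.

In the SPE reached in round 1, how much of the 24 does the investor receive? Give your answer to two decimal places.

Round 5 (the investor proposes): the founder will accept anything ≥ 0, so the investor offers 0 and keeps 24.
Round 4 (the founder proposes): rejecting gives the investor an expected 0.9 × 24 = 21.6, so the founder offers 21.6, keeping 2.4.
Round 3 (the investor proposes): rejecting gives the founder an expected 0.9 × 2.4 = 2.16, so the investor offers 2.16, keeping 21.84.
Round 2 (the founder proposes): rejecting gives the investor an expected 0.9 × 21.84 = 19.656; the founder offers that and keeps 4.344.
Round 1 (the investor proposes): rejecting gives the founder an expected 0.9 × 4.344 = 3.9096. The investor offers 3.9096 and keeps 24 − 3.9096 = 20.0904.

20.09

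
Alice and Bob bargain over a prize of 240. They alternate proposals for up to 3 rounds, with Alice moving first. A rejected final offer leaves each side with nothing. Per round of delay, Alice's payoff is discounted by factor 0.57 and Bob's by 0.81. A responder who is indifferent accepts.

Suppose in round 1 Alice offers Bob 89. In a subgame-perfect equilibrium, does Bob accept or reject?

Round 3 (Alice proposes): Bob will accept anything ≥ 0, so Alice offers 0 and keeps 240.
Round 2 (Bob proposes): Alice can get 240 next round, worth 0.57 × 240 = 136.8 now; Bob offers that and keeps 103.2.
So by rejecting in round 1, Bob gets 103.2 next round, worth 0.81 × 103.2 = 83.592 now.
Offer 89 ≥ 83.592, so Bob accepts.

Accept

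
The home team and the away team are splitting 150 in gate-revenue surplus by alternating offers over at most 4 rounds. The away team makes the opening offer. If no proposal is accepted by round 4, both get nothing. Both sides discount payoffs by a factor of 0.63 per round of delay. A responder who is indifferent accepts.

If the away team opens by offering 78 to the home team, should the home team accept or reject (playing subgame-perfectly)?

Round 4 (the home team proposes): the away team will accept anything ≥ 0, so the home team offers 0 and keeps 150.
Round 3 (the away team proposes): the home team can get 150 next round, worth 0.63 × 150 = 94.5 now. The away team offers 94.5 and keeps 150 − 94.5 = 55.5.
Round 2 (the home team proposes): the away team can get 55.5 next round, worth 0.63 × 55.5 = 34.965 now; the home team offers that and keeps 115.035.
So by rejecting in round 1, the home team gets 115.035 next round, worth 0.63 × 115.035 = 72.47205 now.
Offer 78 ≥ 72.47205, so the home team accepts.

Accept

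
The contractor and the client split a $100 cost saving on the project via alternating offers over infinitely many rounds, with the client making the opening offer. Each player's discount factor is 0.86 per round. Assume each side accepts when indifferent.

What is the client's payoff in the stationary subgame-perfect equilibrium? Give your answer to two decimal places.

53.76

In a stationary SPE each proposer offers the other exactly their discounted continuation value.
If the client keeps x when proposing and the contractor keeps y when proposing, then x = 100 − 0.86y and y = 100 − 0.86x.
Solving: x = 100(1 − 0.86) / (1 − 0.86·0.86) = 14 / 0.2604 ≈ 53.7634.
The contractor gets 100 − 53.7634 ≈ 46.2366.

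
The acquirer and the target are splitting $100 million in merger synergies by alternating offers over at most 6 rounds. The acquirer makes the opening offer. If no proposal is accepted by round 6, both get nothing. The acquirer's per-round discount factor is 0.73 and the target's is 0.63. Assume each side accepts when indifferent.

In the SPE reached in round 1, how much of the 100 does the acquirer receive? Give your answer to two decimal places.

61.84

Round 6 (the target proposes): the acquirer will accept anything ≥ 0, so the target offers 0 and keeps 100.
Round 5 (the acquirer proposes): the target can get 100 next round, worth 0.63 × 100 = 63 now. The acquirer offers 63 and keeps 100 − 63 = 37.
Round 4 (the target proposes): the acquirer can get 37 next round, worth 0.73 × 37 = 27.01 now, so the target offers 27.01, keeping 72.99.
Round 3 (the acquirer proposes): the target can get 72.99 next round, worth 0.63 × 72.99 = 45.9837 now; the acquirer offers that and keeps 54.0163.
Round 2 (the target proposes): the acquirer can get 54.0163 next round, worth 0.73 × 54.0163 = 39.431899 now; the target offers that and keeps 60.568101.
Round 1 (the acquirer proposes): the target can get 60.568101 next round, worth 0.63 × 60.568101 = 38.15790363 now; the acquirer offers that and keeps 61.84209637.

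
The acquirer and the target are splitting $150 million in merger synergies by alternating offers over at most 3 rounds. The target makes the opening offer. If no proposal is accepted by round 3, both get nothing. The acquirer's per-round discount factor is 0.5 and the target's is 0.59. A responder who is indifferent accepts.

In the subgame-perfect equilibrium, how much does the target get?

Round 3 (the target proposes): the acquirer will accept anything ≥ 0, so the target offers 0 and keeps 150.
Round 2 (the acquirer proposes): the target can get 150 next round, worth 0.59 × 150 = 88.5 now. The acquirer offers 88.5 and keeps 150 − 88.5 = 61.5.
Round 1 (the target proposes): the acquirer can get 61.5 next round, worth 0.5 × 61.5 = 30.75 now. The target offers 30.75 and keeps 150 − 30.75 = 119.25.

119.25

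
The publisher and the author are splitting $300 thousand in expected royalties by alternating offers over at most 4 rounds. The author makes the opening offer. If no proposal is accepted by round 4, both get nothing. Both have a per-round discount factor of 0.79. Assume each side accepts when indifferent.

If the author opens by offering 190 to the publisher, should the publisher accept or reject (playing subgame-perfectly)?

Reject

Round 4 (the publisher proposes): rejection yields 0 for the author; the publisher offers 0 and keeps 300.
Round 3 (the author proposes): the publisher can get 300 next round, worth 0.79 × 300 = 237 now. The author offers 237 and keeps 300 − 237 = 63.
Round 2 (the publisher proposes): the author can get 63 next round, worth 0.79 × 63 = 49.77 now; the publisher offers that and keeps 250.23.
So by rejecting in round 1, the publisher gets 250.23 next round, worth 0.79 × 250.23 = 197.6817 now.
Offer 190 < 197.6817, so the publisher rejects.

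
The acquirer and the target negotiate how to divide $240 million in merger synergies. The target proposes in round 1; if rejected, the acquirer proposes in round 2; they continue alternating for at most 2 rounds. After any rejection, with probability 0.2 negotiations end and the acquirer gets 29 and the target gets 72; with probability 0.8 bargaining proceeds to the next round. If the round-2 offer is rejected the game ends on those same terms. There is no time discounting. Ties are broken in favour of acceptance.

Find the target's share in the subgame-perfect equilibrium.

Round 2 (the acquirer proposes): the target gets 72 if talks fail, so the acquirer offers 72 and keeps 168.
Round 1 (the target proposes): rejecting gives the acquirer an expected 0.8 × 168 + 0.2 × 29 = 140.2, so the target offers 140.2, keeping 99.8.

99.8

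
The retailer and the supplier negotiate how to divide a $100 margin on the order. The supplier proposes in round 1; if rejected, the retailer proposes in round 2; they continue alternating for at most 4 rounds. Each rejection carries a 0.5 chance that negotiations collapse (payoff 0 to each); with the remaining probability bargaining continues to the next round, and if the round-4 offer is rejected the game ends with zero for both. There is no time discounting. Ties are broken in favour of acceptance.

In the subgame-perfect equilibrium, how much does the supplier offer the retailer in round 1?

Round 4 (the retailer proposes): the supplier will accept anything ≥ 0, so the retailer offers 0 and keeps 100.
Round 3 (the supplier proposes): rejecting gives the retailer an expected 0.5 × 100 = 50, so the supplier offers 50, keeping 50.
Round 2 (the retailer proposes): rejecting gives the supplier an expected 0.5 × 50 = 25, so the retailer offers 25, keeping 75.
Round 1 (the supplier proposes): rejecting gives the retailer an expected 0.5 × 75 = 37.5, so the supplier offers 37.5, keeping 62.5.

37.5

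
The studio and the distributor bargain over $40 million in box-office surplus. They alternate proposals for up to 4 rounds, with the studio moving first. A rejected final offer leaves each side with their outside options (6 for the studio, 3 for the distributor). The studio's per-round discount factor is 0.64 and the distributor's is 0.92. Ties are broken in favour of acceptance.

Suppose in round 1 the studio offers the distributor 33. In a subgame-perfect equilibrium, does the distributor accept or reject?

Accept

Round 4 (the distributor proposes): the studio gets 6 if talks fail, so the distributor offers 6 and keeps 34.
Round 3 (the studio proposes): the distributor can get 34 next round, worth 0.92 × 34 = 31.28 now; the studio offers that and keeps 8.72.
Round 2 (the distributor proposes): the studio can get 8.72 next round, worth 0.64 × 8.72 = 5.5808 now, so the distributor offers 5.5808, keeping 34.4192.
So by rejecting in round 1, the distributor gets 34.4192 next round, worth 0.92 × 34.4192 = 31.665664 now.
Offer 33 ≥ 31.665664, so the distributor accepts.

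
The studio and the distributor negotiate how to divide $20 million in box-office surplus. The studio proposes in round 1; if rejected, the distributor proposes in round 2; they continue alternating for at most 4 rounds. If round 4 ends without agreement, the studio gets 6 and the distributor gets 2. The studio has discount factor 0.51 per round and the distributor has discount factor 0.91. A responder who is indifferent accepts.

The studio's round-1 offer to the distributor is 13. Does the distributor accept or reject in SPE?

Reject

Work out the distributor's continuation value if the offer is rejected.
Round 4 (the distributor proposes): the studio gets 6 if talks fail, so the distributor offers 6 and keeps 14.
Round 3 (the studio proposes): the distributor can get 14 next round, worth 0.91 × 14 = 12.74 now. The studio offers 12.74 and keeps 20 − 12.74 = 7.26.
Round 2 (the distributor proposes): the studio can get 7.26 next round, worth 0.51 × 7.26 = 3.7026 now; the distributor offers that and keeps 16.2974.
So by rejecting in round 1, the distributor gets 16.2974 next round, worth 0.91 × 16.2974 = 14.830634 now.
Offer 13 < 14.830634, so the distributor rejects.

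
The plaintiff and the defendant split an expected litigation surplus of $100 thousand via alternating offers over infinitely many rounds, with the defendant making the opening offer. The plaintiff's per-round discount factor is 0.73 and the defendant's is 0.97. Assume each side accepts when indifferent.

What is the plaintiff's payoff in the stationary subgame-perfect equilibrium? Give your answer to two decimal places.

7.50

In a stationary SPE each proposer offers the other exactly their discounted continuation value.
If the defendant keeps x when proposing and the plaintiff keeps y when proposing, then x = 100 − 0.73y and y = 100 − 0.97x.
Solving: x = 100(1 − 0.73) / (1 − 0.97·0.73) = 27 / 0.2919 ≈ 92.4974.
The plaintiff gets 100 − 92.4974 ≈ 7.5026.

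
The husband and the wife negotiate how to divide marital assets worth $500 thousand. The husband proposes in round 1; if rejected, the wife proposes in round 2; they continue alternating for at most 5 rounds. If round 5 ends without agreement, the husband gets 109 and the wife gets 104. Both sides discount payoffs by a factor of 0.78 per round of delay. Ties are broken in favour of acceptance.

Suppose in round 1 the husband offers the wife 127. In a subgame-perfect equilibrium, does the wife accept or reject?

Reject

Round 5 (the husband proposes): the wife gets 104 if talks fail, so the husband offers 104 and keeps 396.
Round 4 (the wife proposes): the husband can get 396 next round, worth 0.78 × 396 = 308.88 now; the wife offers that and keeps 191.12.
Round 3 (the husband proposes): the wife can get 191.12 next round, worth 0.78 × 191.12 = 149.0736 now; the husband offers that and keeps 350.9264.
Round 2 (the wife proposes): the husband can get 350.9264 next round, worth 0.78 × 350.9264 = 273.722592 now; the wife offers that and keeps 226.277408.
So by rejecting in round 1, the wife gets 226.277408 next round, worth 0.78 × 226.277408 = 176.49637824 now.
Offer 127 < 176.49637824, so the wife rejects.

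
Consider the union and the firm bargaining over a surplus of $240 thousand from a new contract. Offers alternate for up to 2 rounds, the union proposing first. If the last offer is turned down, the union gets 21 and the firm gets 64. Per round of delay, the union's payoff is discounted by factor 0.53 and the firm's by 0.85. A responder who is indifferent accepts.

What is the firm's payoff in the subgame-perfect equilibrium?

186.15

Round 2 (the firm proposes): the union gets 21 if talks fail, so the firm offers 21 and keeps 219.
Round 1 (the union proposes): the firm can get 219 next round, worth 0.85 × 219 = 186.15 now; the union offers that and keeps 53.85.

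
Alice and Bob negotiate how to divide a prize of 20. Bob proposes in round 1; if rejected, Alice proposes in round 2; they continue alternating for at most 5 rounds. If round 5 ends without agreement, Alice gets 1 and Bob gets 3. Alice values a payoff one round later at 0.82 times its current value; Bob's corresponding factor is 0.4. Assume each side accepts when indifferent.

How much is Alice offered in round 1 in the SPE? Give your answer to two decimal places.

Round 5 (Bob proposes): Alice gets 1 if talks fail, so Bob offers 1 and keeps 19.
Round 4 (Alice proposes): Bob can get 19 next round, worth 0.4 × 19 = 7.6 now, so Alice offers 7.6, keeping 12.4.
Round 3 (Bob proposes): Alice can get 12.4 next round, worth 0.82 × 12.4 = 10.168 now. Bob offers 10.168 and keeps 20 − 10.168 = 9.832.
Round 2 (Alice proposes): Bob can get 9.832 next round, worth 0.4 × 9.832 = 3.9328 now. Alice offers 3.9328 and keeps 20 − 3.9328 = 16.0672.
Round 1 (Bob proposes): Alice can get 16.0672 next round, worth 0.82 × 16.0672 = 13.175104 now, so Bob offers 13.175104, keeping 6.824896.

13.18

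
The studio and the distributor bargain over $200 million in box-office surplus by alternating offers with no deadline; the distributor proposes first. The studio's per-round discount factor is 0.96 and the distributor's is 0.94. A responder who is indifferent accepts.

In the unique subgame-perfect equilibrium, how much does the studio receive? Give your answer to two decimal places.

When the distributor proposes, the studio accepts any offer worth at least 0.96 times what the studio would get by proposing next round; and vice versa.
This gives x = 200 − 0.96y and y = 200 − 0.94x, where x and y are each side's share when it proposes.
Hence (1 − 0.96·0.94)x = 200(1 − 0.96), i.e. 0.0976·x = 8.
x ≈ 81.9672; the studio's share is 200 − x ≈ 118.0328.

118.03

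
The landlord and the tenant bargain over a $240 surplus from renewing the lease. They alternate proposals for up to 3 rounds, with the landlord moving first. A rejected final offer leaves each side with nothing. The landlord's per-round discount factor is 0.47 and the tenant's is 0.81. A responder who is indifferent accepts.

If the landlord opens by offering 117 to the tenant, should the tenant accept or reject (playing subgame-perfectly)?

Round 3 (the landlord proposes): the tenant will accept anything ≥ 0, so the landlord offers 0 and keeps 240.
Round 2 (the tenant proposes): the landlord can get 240 next round, worth 0.47 × 240 = 112.8 now; the tenant offers that and keeps 127.2.
So by rejecting in round 1, the tenant gets 127.2 next round, worth 0.81 × 127.2 = 103.032 now.
Offer 117 ≥ 103.032, so the tenant accepts.

Accept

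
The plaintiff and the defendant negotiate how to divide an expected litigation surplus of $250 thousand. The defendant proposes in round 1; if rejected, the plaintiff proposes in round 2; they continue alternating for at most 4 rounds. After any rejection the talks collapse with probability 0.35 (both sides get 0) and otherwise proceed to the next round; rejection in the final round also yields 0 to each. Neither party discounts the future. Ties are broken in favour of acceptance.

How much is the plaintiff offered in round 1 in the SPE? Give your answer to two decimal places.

By backward induction:
Round 4 (the plaintiff proposes): rejection yields 0 for the defendant; the plaintiff offers 0 and keeps 250.
Round 3 (the defendant proposes): rejecting gives the plaintiff an expected 0.65 × 250 = 162.5; the defendant offers that and keeps 87.5.
Round 2 (the plaintiff proposes): rejecting gives the defendant an expected 0.65 × 87.5 = 56.875. The plaintiff offers 56.875 and keeps 250 − 56.875 = 193.125.
Round 1 (the defendant proposes): rejecting gives the plaintiff an expected 0.65 × 193.125 = 125.53125. The defendant offers 125.53125 and keeps 250 − 125.53125 = 124.46875.

125.53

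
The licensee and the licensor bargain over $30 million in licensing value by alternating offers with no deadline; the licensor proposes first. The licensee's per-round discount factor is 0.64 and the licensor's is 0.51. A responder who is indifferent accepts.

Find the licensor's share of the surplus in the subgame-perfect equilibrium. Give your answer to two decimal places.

16.03

In a stationary SPE each proposer offers the other exactly their discounted continuation value.
If the licensor keeps x when proposing and the licensee keeps y when proposing, then x = 30 − 0.64y and y = 30 − 0.51x.
Solving: x = 30(1 − 0.64) / (1 − 0.51·0.64) = 10.8 / 0.6736 ≈ 16.0333.
The licensee gets 30 − 16.0333 ≈ 13.9667.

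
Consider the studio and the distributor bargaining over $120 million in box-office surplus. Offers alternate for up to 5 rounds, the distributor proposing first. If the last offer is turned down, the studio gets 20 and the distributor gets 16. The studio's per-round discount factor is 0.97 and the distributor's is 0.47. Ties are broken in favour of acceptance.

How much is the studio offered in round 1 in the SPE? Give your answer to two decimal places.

93.97

Round 5 (the distributor proposes): the studio gets 20 if talks fail, so the distributor offers 20 and keeps 100.
Round 4 (the studio proposes): the distributor can get 100 next round, worth 0.47 × 100 = 47 now. The studio offers 47 and keeps 120 − 47 = 73.
Round 3 (the distributor proposes): the studio can get 73 next round, worth 0.97 × 73 = 70.81 now; the distributor offers that and keeps 49.19.
Round 2 (the studio proposes): the distributor can get 49.19 next round, worth 0.47 × 49.19 = 23.1193 now. The studio offers 23.1193 and keeps 120 − 23.1193 = 96.8807.
Round 1 (the distributor proposes): the studio can get 96.8807 next round, worth 0.97 × 96.8807 = 93.974279 now, so the distributor offers 93.974279, keeping 26.025721.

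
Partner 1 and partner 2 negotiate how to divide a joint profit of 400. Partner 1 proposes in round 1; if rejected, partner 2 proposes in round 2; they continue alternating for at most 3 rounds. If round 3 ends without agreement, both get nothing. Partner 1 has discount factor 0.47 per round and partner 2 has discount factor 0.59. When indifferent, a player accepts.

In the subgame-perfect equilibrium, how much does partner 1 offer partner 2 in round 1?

Round 3 (partner 1 proposes): rejection yields 0 for partner 2; partner 1 offers 0 and keeps 400.
Round 2 (partner 2 proposes): partner 1 can get 400 next round, worth 0.47 × 400 = 188 now, so partner 2 offers 188, keeping 212.
Round 1 (partner 1 proposes): partner 2 can get 212 next round, worth 0.59 × 212 = 125.08 now. Partner 1 offers 125.08 and keeps 400 − 125.08 = 274.92.

125.08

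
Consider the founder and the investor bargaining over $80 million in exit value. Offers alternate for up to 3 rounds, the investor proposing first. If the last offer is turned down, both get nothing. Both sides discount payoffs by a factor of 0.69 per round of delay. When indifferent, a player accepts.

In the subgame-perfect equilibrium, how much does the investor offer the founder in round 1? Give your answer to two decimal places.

17.11

Round 3 (the investor proposes): rejection yields 0 for the founder; the investor offers 0 and keeps 80.
Round 2 (the founder proposes): the investor can get 80 next round, worth 0.69 × 80 = 55.2 now, so the founder offers 55.2, keeping 24.8.
Round 1 (the investor proposes): the founder can get 24.8 next round, worth 0.69 × 24.8 = 17.112 now. The investor offers 17.112 and keeps 80 − 17.112 = 62.888.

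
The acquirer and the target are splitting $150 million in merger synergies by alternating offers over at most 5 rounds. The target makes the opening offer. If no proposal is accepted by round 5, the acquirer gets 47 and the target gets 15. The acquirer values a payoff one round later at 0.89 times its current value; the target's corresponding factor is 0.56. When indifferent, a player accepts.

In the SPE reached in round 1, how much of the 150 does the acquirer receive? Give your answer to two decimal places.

Round 5 (the target proposes): the acquirer gets 47 if talks fail, so the target offers 47 and keeps 103.
Round 4 (the acquirer proposes): the target can get 103 next round, worth 0.56 × 103 = 57.68 now; the acquirer offers that and keeps 92.32.
Round 3 (the target proposes): the acquirer can get 92.32 next round, worth 0.89 × 92.32 = 82.1648 now. The target offers 82.1648 and keeps 150 − 82.1648 = 67.8352.
Round 2 (the acquirer proposes): the target can get 67.8352 next round, worth 0.56 × 67.8352 = 37.987712 now. The acquirer offers 37.987712 and keeps 150 − 37.987712 = 112.012288.
Round 1 (the target proposes): the acquirer can get 112.012288 next round, worth 0.89 × 112.012288 = 99.69093632 now, so the target offers 99.69093632, keeping 50.30906368.

99.69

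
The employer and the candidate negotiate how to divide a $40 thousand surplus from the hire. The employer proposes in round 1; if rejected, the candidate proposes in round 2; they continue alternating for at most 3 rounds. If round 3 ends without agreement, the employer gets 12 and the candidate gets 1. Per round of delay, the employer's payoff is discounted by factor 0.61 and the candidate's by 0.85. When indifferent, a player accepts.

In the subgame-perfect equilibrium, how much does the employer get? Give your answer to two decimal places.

Round 3 (the employer proposes): the candidate gets 1 if talks fail, so the employer offers 1 and keeps 39.
Round 2 (the candidate proposes): the employer can get 39 next round, worth 0.61 × 39 = 23.79 now, so the candidate offers 23.79, keeping 16.21.
Round 1 (the employer proposes): the candidate can get 16.21 next round, worth 0.85 × 16.21 = 13.7785 now, so the employer offers 13.7785, keeping 26.2215.

26.22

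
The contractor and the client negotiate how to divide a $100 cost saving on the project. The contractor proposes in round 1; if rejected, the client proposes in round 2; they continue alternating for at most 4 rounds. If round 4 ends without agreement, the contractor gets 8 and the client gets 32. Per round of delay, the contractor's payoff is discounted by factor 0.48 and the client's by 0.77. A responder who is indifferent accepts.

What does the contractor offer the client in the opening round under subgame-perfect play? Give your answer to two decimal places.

66.22

Work backward from the last round.
Round 4 (the client proposes): the contractor gets 8 if talks fail, so the client offers 8 and keeps 92.
Round 3 (the contractor proposes): the client can get 92 next round, worth 0.77 × 92 = 70.84 now; the contractor offers that and keeps 29.16.
Round 2 (the client proposes): the contractor can get 29.16 next round, worth 0.48 × 29.16 = 13.9968 now; the client offers that and keeps 86.0032.
Round 1 (the contractor proposes): the client can get 86.0032 next round, worth 0.77 × 86.0032 = 66.222464 now. The contractor offers 66.222464 and keeps 100 − 66.222464 = 33.777536.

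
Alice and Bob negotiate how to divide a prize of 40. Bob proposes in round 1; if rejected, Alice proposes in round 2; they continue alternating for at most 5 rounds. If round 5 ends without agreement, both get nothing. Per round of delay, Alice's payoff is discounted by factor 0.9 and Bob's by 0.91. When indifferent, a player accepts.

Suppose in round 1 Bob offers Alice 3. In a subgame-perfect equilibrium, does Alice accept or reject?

Work out Alice's continuation value if the offer is rejected.
Round 5 (Bob proposes): rejection yields 0 for Alice; Bob offers 0 and keeps 40.
Round 4 (Alice proposes): Bob can get 40 next round, worth 0.91 × 40 = 36.4 now; Alice offers that and keeps 3.6.
Round 3 (Bob proposes): Alice can get 3.6 next round, worth 0.9 × 3.6 = 3.24 now, so Bob offers 3.24, keeping 36.76.
Round 2 (Alice proposes): Bob can get 36.76 next round, worth 0.91 × 36.76 = 33.4516 now; Alice offers that and keeps 6.5484.
So by rejecting in round 1, Alice gets 6.5484 next round, worth 0.9 × 6.5484 = 5.89356 now.
Offer 3 < 5.89356, so Alice rejects.

Reject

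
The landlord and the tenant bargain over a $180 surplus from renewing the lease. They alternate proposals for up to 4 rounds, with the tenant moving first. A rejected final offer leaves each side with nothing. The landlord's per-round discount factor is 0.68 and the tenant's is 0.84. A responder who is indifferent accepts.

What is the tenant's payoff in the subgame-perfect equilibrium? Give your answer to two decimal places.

90.50

Round 4 (the landlord proposes): rejection yields 0 for the tenant; the landlord offers 0 and keeps 180.
Round 3 (the tenant proposes): the landlord can get 180 next round, worth 0.68 × 180 = 122.4 now; the tenant offers that and keeps 57.6.
Round 2 (the landlord proposes): the tenant can get 57.6 next round, worth 0.84 × 57.6 = 48.384 now; the landlord offers that and keeps 131.616.
Round 1 (the tenant proposes): the landlord can get 131.616 next round, worth 0.68 × 131.616 = 89.49888 now, so the tenant offers 89.49888, keeping 90.50112.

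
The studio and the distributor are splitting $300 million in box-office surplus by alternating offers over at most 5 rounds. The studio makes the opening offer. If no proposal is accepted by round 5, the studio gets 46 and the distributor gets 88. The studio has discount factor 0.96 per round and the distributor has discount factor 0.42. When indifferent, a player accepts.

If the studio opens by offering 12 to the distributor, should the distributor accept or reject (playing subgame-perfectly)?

Round 5 (the studio proposes): the distributor gets 88 if talks fail, so the studio offers 88 and keeps 212.
Round 4 (the distributor proposes): the studio can get 212 next round, worth 0.96 × 212 = 203.52 now, so the distributor offers 203.52, keeping 96.48.
Round 3 (the studio proposes): the distributor can get 96.48 next round, worth 0.42 × 96.48 = 40.5216 now. The studio offers 40.5216 and keeps 300 − 40.5216 = 259.4784.
Round 2 (the distributor proposes): the studio can get 259.4784 next round, worth 0.96 × 259.4784 = 249.099264 now; the distributor offers that and keeps 50.900736.
So by rejecting in round 1, the distributor gets 50.900736 next round, worth 0.42 × 50.900736 = 21.37830912 now.
Offer 12 < 21.37830912, so the distributor rejects.

Reject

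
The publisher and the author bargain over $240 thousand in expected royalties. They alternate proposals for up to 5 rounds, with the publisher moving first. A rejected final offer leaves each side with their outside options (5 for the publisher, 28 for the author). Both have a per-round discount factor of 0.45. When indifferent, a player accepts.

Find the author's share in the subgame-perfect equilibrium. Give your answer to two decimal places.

72.58

Round 5 (the publisher proposes): the author gets 28 if talks fail, so the publisher offers 28 and keeps 212.
Round 4 (the author proposes): the publisher can get 212 next round, worth 0.45 × 212 = 95.4 now. The author offers 95.4 and keeps 240 − 95.4 = 144.6.
Round 3 (the publisher proposes): the author can get 144.6 next round, worth 0.45 × 144.6 = 65.07 now; the publisher offers that and keeps 174.93.
Round 2 (the author proposes): the publisher can get 174.93 next round, worth 0.45 × 174.93 = 78.7185 now. The author offers 78.7185 and keeps 240 − 78.7185 = 161.2815.
Round 1 (the publisher proposes): the author can get 161.2815 next round, worth 0.45 × 161.2815 = 72.576675 now. The publisher offers 72.576675 and keeps 240 − 72.576675 = 167.423325.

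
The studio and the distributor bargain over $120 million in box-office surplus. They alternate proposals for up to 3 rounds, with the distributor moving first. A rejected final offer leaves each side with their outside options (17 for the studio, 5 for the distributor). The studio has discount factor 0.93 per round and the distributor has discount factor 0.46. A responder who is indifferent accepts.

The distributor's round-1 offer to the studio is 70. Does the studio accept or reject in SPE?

Accept

Work out the studio's continuation value if the offer is rejected.
Round 3 (the distributor proposes): the studio gets 17 if talks fail, so the distributor offers 17 and keeps 103.
Round 2 (the studio proposes): the distributor can get 103 next round, worth 0.46 × 103 = 47.38 now. The studio offers 47.38 and keeps 120 − 47.38 = 72.62.
So by rejecting in round 1, the studio gets 72.62 next round, worth 0.93 × 72.62 = 67.5366 now.
Offer 70 ≥ 67.5366, so the studio accepts.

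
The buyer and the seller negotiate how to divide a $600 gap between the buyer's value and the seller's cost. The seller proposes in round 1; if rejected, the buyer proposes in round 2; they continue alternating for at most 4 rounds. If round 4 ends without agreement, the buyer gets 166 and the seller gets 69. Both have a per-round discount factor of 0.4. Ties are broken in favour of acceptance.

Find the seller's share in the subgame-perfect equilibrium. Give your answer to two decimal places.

422.02

Round 4 (the buyer proposes): the seller gets 69 if talks fail, so the buyer offers 69 and keeps 531.
Round 3 (the seller proposes): the buyer can get 531 next round, worth 0.4 × 531 = 212.4 now; the seller offers that and keeps 387.6.
Round 2 (the buyer proposes): the seller can get 387.6 next round, worth 0.4 × 387.6 = 155.04 now, so the buyer offers 155.04, keeping 444.96.
Round 1 (the seller proposes): the buyer can get 444.96 next round, worth 0.4 × 444.96 = 177.984 now; the seller offers that and keeps 422.016.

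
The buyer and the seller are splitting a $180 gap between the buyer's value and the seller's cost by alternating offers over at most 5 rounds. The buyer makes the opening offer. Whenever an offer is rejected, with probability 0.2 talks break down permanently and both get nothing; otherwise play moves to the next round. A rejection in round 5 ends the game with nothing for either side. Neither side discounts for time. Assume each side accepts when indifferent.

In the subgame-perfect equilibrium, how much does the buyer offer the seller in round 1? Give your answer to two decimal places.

47.23

Round 5 (the buyer proposes): rejection yields 0 for the seller; the buyer offers 0 and keeps 180.
Round 4 (the seller proposes): rejecting gives the buyer an expected 0.8 × 180 = 144, so the seller offers 144, keeping 36.
Round 3 (the buyer proposes): rejecting gives the seller an expected 0.8 × 36 = 28.8, so the buyer offers 28.8, keeping 151.2.
Round 2 (the seller proposes): rejecting gives the buyer an expected 0.8 × 151.2 = 120.96. The seller offers 120.96 and keeps 180 − 120.96 = 59.04.
Round 1 (the buyer proposes): rejecting gives the seller an expected 0.8 × 59.04 = 47.232. The buyer offers 47.232 and keeps 180 − 47.232 = 132.768.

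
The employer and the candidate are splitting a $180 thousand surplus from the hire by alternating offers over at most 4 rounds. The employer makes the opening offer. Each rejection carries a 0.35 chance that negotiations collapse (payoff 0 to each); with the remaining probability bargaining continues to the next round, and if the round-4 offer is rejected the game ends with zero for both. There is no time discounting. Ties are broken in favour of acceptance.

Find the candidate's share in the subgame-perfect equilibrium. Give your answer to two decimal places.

By backward induction:
Round 4 (the candidate proposes): rejection yields 0 for the employer; the candidate offers 0 and keeps 180.
Round 3 (the employer proposes): rejecting gives the candidate an expected 0.65 × 180 = 117. The employer offers 117 and keeps 180 − 117 = 63.
Round 2 (the candidate proposes): rejecting gives the employer an expected 0.65 × 63 = 40.95. The candidate offers 40.95 and keeps 180 − 40.95 = 139.05.
Round 1 (the employer proposes): rejecting gives the candidate an expected 0.65 × 139.05 = 90.3825, so the employer offers 90.3825, keeping 89.6175.

90.38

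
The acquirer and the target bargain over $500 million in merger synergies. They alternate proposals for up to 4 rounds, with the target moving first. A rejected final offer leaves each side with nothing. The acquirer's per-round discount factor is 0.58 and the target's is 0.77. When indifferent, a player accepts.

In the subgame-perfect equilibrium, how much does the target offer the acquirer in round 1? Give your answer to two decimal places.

By backward induction:
Round 4 (the acquirer proposes): the target will accept anything ≥ 0, so the acquirer offers 0 and keeps 500.
Round 3 (the target proposes): the acquirer can get 500 next round, worth 0.58 × 500 = 290 now. The target offers 290 and keeps 500 − 290 = 210.
Round 2 (the acquirer proposes): the target can get 210 next round, worth 0.77 × 210 = 161.7 now; the acquirer offers that and keeps 338.3.
Round 1 (the target proposes): the acquirer can get 338.3 next round, worth 0.58 × 338.3 = 196.214 now, so the target offers 196.214, keeping 303.786.

196.21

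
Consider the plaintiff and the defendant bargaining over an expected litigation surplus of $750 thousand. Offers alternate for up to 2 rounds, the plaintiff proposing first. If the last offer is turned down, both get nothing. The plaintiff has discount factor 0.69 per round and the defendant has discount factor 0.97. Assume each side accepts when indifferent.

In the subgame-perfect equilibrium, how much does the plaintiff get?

Solve by backward induction from round 2.
Round 2 (the defendant proposes): the plaintiff will accept anything ≥ 0, so the defendant offers 0 and keeps 750.
Round 1 (the plaintiff proposes): the defendant can get 750 next round, worth 0.97 × 750 = 727.5 now. The plaintiff offers 727.5 and keeps 750 − 727.5 = 22.5.

22.5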